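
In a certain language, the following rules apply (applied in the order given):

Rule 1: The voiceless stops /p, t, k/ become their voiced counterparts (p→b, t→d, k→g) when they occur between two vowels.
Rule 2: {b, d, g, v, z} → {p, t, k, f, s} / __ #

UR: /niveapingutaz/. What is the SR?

niveabingudas

Rule 1 (intervocalic voicing): /p/ is a voiceless stop between vowels /a/ and /i/, so it voices to [b]. /t/ is a voiceless stop between vowels /u/ and /a/, so it voices to [d]. /niveapingutaz/ → niveabingudaz.
Rule 2 (final devoicing): /z/ is a voiced obstruent in word-final position, so it devoices to [s]. /niveabingudaz/ → niveabingudas.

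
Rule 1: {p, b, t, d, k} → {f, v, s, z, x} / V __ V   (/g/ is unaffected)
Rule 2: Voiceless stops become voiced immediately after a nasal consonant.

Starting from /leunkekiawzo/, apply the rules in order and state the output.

Rule 1 (intervocalic spirantization): /k/ is a stop between vowels /e/ and /i/, so it spirantizes to the fricative [x]. /leunkekiawzo/ → leunkexiawzo.
Rule 2 (post-nasal voicing): /k/ is a voiceless stop immediately after the nasal /n/, so it voices to [g]. /leunkexiawzo/ → leungexiawzo.

leungexiawzo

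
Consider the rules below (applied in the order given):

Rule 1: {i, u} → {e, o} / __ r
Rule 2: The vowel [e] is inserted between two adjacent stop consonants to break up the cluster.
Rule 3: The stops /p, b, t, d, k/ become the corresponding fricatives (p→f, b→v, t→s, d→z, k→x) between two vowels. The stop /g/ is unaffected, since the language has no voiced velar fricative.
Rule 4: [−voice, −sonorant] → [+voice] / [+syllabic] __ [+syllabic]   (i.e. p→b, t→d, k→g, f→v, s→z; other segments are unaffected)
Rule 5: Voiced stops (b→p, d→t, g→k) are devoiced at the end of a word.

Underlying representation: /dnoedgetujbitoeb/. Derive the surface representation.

dnoezegezujbizoep

Rule 1 (pre-rhotic lowering): no segment meets the environment; /dnoedgetujbitoeb/ is unchanged.
Rule 2 (stop-cluster e-epenthesis): /d/ and /g/ form a stop–stop cluster, so [e] is inserted between them. /dnoedgetujbitoeb/ → dnoedegetujbitoeb.
Rule 3 (intervocalic spirantization): /d/ is a stop between vowels /e/ and /e/, so it spirantizes to the fricative [z]. /t/ is a stop between vowels /e/ and /u/, so it spirantizes to the fricative [s]. /t/ is a stop between vowels /i/ and /o/, so it spirantizes to the fricative [s]. /dnoedegetujbitoeb/ → dnoezegesujbisoeb.
Rule 4 (intervocalic voicing): /s/ is a voiceless obstruent between vowels /e/ and /u/, so it voices to [z]. /s/ is a voiceless obstruent between vowels /i/ and /o/, so it voices to [z]. /dnoezegesujbisoeb/ → dnoezegezujbizoeb.
Rule 5 (final devoicing): /b/ is a voiced stop in word-final position, so it devoices to [p]. /dnoezegezujbizoeb/ → dnoezegezujbizoep.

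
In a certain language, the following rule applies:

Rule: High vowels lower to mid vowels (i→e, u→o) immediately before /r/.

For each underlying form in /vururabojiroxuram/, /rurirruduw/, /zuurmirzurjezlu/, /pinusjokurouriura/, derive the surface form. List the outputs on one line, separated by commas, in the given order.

/vururabojiroxuram/: /u/ is a high vowel immediately before /r/, so it lowers to [o]. /u/ is a high vowel immediately before /r/, so it lowers to [o]. /i/ is a high vowel immediately before /r/, so it lowers to [e]. /u/ is a high vowel immediately before /r/, so it lowers to [o]. → [vororabojeroxoram].
/rurirruduw/: /u/ is a high vowel immediately before /r/, so it lowers to [o]. /i/ is a high vowel immediately before /r/, so it lowers to [e]. → [rorerruduw].
/zuurmirzurjezlu/: /u/ is a high vowel immediately before /r/, so it lowers to [o]. /i/ is a high vowel immediately before /r/, so it lowers to [e]. /u/ is a high vowel immediately before /r/, so it lowers to [o]. → [zuormerzorjezlu].
/pinusjokurouriura/: /u/ is a high vowel immediately before /r/, so it lowers to [o]. /u/ is a high vowel immediately before /r/, so it lowers to [o]. /u/ is a high vowel immediately before /r/, so it lowers to [o]. → [pinusjokorooriora].

vororabojeroxoram, rorerruduw, zuormerzorjezlu, pinusjokorooriora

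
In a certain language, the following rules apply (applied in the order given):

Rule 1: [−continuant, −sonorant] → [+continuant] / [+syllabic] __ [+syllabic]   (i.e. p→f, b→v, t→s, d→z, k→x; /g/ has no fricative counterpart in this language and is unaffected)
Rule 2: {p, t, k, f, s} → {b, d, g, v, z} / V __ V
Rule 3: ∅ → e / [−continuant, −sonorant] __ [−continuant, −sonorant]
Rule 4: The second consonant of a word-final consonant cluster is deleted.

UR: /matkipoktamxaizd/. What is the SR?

matekivoketamxaiz

Rule 1 (intervocalic spirantization): /p/ is a stop between vowels /i/ and /o/, so it spirantizes to the fricative [f]. /matkipoktamxaizd/ → matkifoktamxaizd.
Rule 2 (intervocalic voicing): /f/ is a voiceless obstruent between vowels /i/ and /o/, so it voices to [v]. /matkifoktamxaizd/ → matkivoktamxaizd.
Rule 3 (stop-cluster e-epenthesis): /t/ and /k/ form a stop–stop cluster, so [e] is inserted between them. /k/ and /t/ form a stop–stop cluster, so [e] is inserted between them. /matkivoktamxaizd/ → matekivoketamxaizd.
Rule 4 (final cluster simplification): /d/ is the second consonant of a word-final cluster /zd/, so it deletes. /matekivoketamxaizd/ → matekivoketamxaiz.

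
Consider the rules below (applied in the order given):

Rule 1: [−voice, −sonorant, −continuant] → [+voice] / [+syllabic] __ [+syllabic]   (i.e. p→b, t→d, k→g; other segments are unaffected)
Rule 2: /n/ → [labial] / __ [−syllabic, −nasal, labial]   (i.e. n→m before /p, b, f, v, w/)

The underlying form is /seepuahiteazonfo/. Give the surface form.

Rule 1 (intervocalic voicing): /p/ is a voiceless stop between vowels /e/ and /u/, so it voices to [b]. /t/ is a voiceless stop between vowels /i/ and /e/, so it voices to [d]. /seepuahiteazonfo/ → seebuahideazonfo.
Rule 2 (nasal place assimilation): /n/ precedes the labial consonant /f/, so it assimilates in place to [m]. /seebuahideazonfo/ → seebuahideazomfo.

seebuahideazomfo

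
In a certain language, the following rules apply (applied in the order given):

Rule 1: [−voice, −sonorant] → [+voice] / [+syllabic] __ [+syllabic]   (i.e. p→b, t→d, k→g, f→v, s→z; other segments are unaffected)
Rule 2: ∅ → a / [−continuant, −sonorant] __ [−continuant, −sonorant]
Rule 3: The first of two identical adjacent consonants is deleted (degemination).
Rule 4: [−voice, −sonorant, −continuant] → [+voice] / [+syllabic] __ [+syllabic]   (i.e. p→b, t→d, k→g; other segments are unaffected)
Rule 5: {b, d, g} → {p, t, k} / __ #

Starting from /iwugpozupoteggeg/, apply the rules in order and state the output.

Rule 1 (intervocalic voicing): /p/ is a voiceless obstruent between vowels /u/ and /o/, so it voices to [b]. /t/ is a voiceless obstruent between vowels /o/ and /e/, so it voices to [d]. /iwugpozupoteggeg/ → iwugpozubodeggeg.
Rule 2 (stop-cluster a-epenthesis): /g/ and /p/ form a stop–stop cluster, so [a] is inserted between them. /g/ and /g/ form a stop–stop cluster, so [a] is inserted between them. /iwugpozubodeggeg/ → iwugapozubodegageg.
Rule 3 (degemination): no segment meets the environment; /iwugapozubodegageg/ is unchanged.
Rule 4 (intervocalic voicing): /p/ is a voiceless stop between vowels /a/ and /o/, so it voices to [b]. /iwugapozubodegageg/ → iwugabozubodegageg.
Rule 5 (final devoicing): /g/ is a voiced stop in word-final position, so it devoices to [k]. /iwugabozubodegageg/ → iwugabozubodegagek.

iwugabozubodegagek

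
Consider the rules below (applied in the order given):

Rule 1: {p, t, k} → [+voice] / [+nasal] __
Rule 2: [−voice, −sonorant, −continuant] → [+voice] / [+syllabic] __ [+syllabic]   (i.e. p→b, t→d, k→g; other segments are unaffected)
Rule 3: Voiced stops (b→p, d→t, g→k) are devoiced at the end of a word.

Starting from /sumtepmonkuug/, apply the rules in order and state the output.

Rule 1 (post-nasal voicing): /t/ is a voiceless stop immediately after the nasal /m/, so it voices to [d]. /k/ is a voiceless stop immediately after the nasal /n/, so it voices to [g]. /sumtepmonkuug/ → sumdepmonguug.
Rule 2 (intervocalic voicing): no segment meets the environment; /sumdepmonguug/ is unchanged.
Rule 3 (final devoicing): /g/ is a voiced stop in word-final position, so it devoices to [k]. /sumdepmonguug/ → sumdepmonguuk.

sumdepmonguuk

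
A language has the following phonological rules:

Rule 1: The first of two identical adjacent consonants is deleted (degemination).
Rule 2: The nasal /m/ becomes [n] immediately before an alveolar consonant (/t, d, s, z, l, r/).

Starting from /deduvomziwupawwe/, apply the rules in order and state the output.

Rule 1 (degemination): /ww/ is a geminate; the first /w/ deletes. /deduvomziwupawwe/ → deduvomziwupawe.
Rule 2 (nasal place assimilation): /m/ precedes the alveolar consonant /z/, so it assimilates in place to [n]. /deduvomziwupawe/ → deduvonziwupawe.

deduvonziwupawe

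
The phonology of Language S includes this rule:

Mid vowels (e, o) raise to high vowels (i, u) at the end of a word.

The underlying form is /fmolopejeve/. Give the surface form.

/e/ is a mid vowel in word-final position, so it raises to [i].
The other instances of /o/, /e/ do not occur in the required environment and remain unchanged.
Surface form: [fmolopejevi].

fmolopejevi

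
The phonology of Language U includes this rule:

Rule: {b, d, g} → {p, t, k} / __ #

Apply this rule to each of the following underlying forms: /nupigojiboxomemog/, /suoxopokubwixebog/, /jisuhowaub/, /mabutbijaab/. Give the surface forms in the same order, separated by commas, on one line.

nupigojiboxomemok, suoxopokubwixebok, jisuhowaup, mabutbijaap

/nupigojiboxomemog/: /g/ is a voiced stop in word-final position, so it devoices to [k]. → [nupigojiboxomemok].
/suoxopokubwixebog/: /g/ is a voiced stop in word-final position, so it devoices to [k]. → [suoxopokubwixebok].
/jisuhowaub/: /b/ is a voiced stop in word-final position, so it devoices to [p]. → [jisuhowaup].
/mabutbijaab/: /b/ is a voiced stop in word-final position, so it devoices to [p]. → [mabutbijaap].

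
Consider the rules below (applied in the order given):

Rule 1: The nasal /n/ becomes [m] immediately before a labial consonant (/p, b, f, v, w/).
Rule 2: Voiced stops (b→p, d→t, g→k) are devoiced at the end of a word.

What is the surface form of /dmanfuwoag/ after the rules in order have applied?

dmamfuwoak

Rule 1 (nasal place assimilation): /n/ precedes the labial consonant /f/, so it assimilates in place to [m]. /dmanfuwoag/ → dmamfuwoag.
Rule 2 (final devoicing): /g/ is a voiced stop in word-final position, so it devoices to [k]. /dmamfuwoag/ → dmamfuwoak.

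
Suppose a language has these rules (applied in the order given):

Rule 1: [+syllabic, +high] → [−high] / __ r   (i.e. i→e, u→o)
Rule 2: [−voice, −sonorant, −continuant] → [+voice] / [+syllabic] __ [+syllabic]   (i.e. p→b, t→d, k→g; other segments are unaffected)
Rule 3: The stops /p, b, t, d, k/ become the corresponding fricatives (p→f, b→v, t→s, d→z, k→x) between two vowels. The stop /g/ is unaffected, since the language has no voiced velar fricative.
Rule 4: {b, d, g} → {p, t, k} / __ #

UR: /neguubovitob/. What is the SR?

Rule 1 (pre-rhotic lowering): no segment meets the environment; /neguubovitob/ is unchanged.
Rule 2 (intervocalic voicing): /t/ is a voiceless stop between vowels /i/ and /o/, so it voices to [d]. /neguubovitob/ → neguubovidob.
Rule 3 (intervocalic spirantization): /b/ is a stop between vowels /u/ and /o/, so it spirantizes to the fricative [v]. /d/ is a stop between vowels /i/ and /o/, so it spirantizes to the fricative [z]. /neguubovidob/ → neguuvovizob.
Rule 4 (final devoicing): /b/ is a voiced stop in word-final position, so it devoices to [p]. /neguuvovizob/ → neguuvovizop.

neguuvovizop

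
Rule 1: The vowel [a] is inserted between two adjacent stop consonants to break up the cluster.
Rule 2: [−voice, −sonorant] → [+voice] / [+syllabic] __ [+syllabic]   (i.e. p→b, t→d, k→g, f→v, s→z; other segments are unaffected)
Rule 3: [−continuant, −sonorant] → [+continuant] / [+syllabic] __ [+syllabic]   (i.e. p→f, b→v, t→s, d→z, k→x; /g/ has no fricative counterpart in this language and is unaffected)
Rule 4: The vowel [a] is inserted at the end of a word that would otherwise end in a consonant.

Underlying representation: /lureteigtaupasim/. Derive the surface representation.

Rule 1 (stop-cluster a-epenthesis): /g/ and /t/ form a stop–stop cluster, so [a] is inserted between them. /lureteigtaupasim/ → lureteigataupasim.
Rule 2 (intervocalic voicing): /t/ is a voiceless obstruent between vowels /e/ and /e/, so it voices to [d]. /t/ is a voiceless obstruent between vowels /a/ and /a/, so it voices to [d]. /p/ is a voiceless obstruent between vowels /u/ and /a/, so it voices to [b]. /s/ is a voiceless obstruent between vowels /a/ and /i/, so it voices to [z]. /lureteigataupasim/ → luredeigadaubazim.
Rule 3 (intervocalic spirantization): /d/ is a stop between vowels /e/ and /e/, so it spirantizes to the fricative [z]. /d/ is a stop between vowels /a/ and /a/, so it spirantizes to the fricative [z]. /b/ is a stop between vowels /u/ and /a/, so it spirantizes to the fricative [v]. /luredeigadaubazim/ → lurezeigazauvazim.
Rule 4 (final a-epenthesis): the form ends in the consonant /m/, so [a] is inserted word-finally. /lurezeigazauvazim/ → lurezeigazauvazima.

lurezeigazauvazima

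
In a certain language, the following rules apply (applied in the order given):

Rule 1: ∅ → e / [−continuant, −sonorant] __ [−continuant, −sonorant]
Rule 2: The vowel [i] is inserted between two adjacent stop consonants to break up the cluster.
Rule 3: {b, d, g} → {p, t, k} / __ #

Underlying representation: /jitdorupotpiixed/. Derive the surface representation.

jitedorupotepiixet

Rule 1 (stop-cluster e-epenthesis): /t/ and /d/ form a stop–stop cluster, so [e] is inserted between them. /t/ and /p/ form a stop–stop cluster, so [e] is inserted between them. /jitdorupotpiixed/ → jitedorupotepiixed.
Rule 2 (stop-cluster i-epenthesis): no segment meets the environment; /jitedorupotepiixed/ is unchanged.
Rule 3 (final devoicing): /d/ is a voiced stop in word-final position, so it devoices to [t]. /jitedorupotepiixed/ → jitedorupotepiixet.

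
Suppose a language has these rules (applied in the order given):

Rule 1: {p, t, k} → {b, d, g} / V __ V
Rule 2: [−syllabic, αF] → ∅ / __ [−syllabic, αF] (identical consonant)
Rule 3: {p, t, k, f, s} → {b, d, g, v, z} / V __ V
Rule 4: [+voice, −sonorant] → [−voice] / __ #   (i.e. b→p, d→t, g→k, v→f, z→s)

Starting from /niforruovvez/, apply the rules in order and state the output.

Rule 1 (intervocalic voicing): no segment meets the environment; /niforruovvez/ is unchanged.
Rule 2 (degemination): /rr/ is a geminate; the first /r/ deletes. /vv/ is a geminate; the first /v/ deletes. /niforruovvez/ → niforuovez.
Rule 3 (intervocalic voicing): /f/ is a voiceless obstruent between vowels /i/ and /o/, so it voices to [v]. /niforuovez/ → nivoruovez.
Rule 4 (final devoicing): /z/ is a voiced obstruent in word-final position, so it devoices to [s]. /nivoruovez/ → nivoruoves.

nivoruoves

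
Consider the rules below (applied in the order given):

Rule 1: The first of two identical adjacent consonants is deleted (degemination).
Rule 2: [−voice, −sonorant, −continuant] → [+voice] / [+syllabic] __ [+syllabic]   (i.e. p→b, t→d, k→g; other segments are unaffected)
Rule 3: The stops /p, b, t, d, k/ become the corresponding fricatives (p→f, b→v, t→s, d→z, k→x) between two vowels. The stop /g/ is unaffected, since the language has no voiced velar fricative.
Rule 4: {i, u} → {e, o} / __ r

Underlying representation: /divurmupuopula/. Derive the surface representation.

Rule 1 (degemination): no segment meets the environment; /divurmupuopula/ is unchanged.
Rule 2 (intervocalic voicing): /p/ is a voiceless stop between vowels /u/ and /u/, so it voices to [b]. /p/ is a voiceless stop between vowels /o/ and /u/, so it voices to [b]. /divurmupuopula/ → divurmubuobula.
Rule 3 (intervocalic spirantization): /b/ is a stop between vowels /u/ and /u/, so it spirantizes to the fricative [v]. /b/ is a stop between vowels /o/ and /u/, so it spirantizes to the fricative [v]. /divurmubuobula/ → divurmuvuovula.
Rule 4 (pre-rhotic lowering): /u/ is a high vowel immediately before /r/, so it lowers to [o]. /divurmuvuovula/ → divormuvuovula.

divormuvuovula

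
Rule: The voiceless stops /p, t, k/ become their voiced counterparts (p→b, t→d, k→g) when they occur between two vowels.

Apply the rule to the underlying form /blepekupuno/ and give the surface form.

/p/ is a voiceless stop between vowels /e/ and /e/, so it voices to [b].
/k/ is a voiceless stop between vowels /e/ and /u/, so it voices to [g].
/p/ is a voiceless stop between vowels /u/ and /u/, so it voices to [b].
Surface form: [blebegubuno].

blebegubuno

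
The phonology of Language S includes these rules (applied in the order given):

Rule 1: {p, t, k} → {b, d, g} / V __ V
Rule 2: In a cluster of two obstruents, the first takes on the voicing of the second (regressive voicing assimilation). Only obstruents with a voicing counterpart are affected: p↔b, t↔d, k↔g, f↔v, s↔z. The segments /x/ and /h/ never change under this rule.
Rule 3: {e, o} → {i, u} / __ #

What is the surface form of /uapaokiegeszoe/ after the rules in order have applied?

uabaogiegezzoi

Rule 1 (intervocalic voicing): /p/ is a voiceless stop between vowels /a/ and /a/, so it voices to [b]. /k/ is a voiceless stop between vowels /o/ and /i/, so it voices to [g]. /uapaokiegeszoe/ → uabaogiegeszoe.
Rule 2 (regressive voicing assimilation): /s/ precedes the voiced obstruent /z/, so it voices to [z] by assimilation. /uabaogiegeszoe/ → uabaogiegezzoe.
Rule 3 (final vowel raising): /e/ is a mid vowel in word-final position, so it raises to [i]. /uabaogiegezzoe/ → uabaogiegezzoi.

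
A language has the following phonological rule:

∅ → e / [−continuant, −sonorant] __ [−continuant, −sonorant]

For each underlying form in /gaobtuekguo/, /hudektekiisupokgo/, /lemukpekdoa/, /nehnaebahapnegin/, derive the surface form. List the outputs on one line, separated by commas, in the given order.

gaobetuekeguo, hudeketekiisupokego, lemukepekedoa, nehnaebahapnegin

/gaobtuekguo/: /b/ and /t/ form a stop–stop cluster, so [e] is inserted between them. /k/ and /g/ form a stop–stop cluster, so [e] is inserted between them. → [gaobetuekeguo].
/hudektekiisupokgo/: /k/ and /t/ form a stop–stop cluster, so [e] is inserted between them. /k/ and /g/ form a stop–stop cluster, so [e] is inserted between them. → [hudeketekiisupokego].
/lemukpekdoa/: /k/ and /p/ form a stop–stop cluster, so [e] is inserted between them. /k/ and /d/ form a stop–stop cluster, so [e] is inserted between them. → [lemukepekedoa].
/nehnaebahapnegin/: the rule's environment is not met; surfaces unchanged as [nehnaebahapnegin].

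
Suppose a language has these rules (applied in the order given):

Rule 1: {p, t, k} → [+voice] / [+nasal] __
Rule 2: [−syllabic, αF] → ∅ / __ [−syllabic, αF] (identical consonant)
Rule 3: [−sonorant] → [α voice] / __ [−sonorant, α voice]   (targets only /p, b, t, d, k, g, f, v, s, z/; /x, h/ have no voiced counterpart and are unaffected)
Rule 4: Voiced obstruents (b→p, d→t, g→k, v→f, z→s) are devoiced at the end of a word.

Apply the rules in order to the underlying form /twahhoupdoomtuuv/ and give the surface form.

Rule 1 (post-nasal voicing): /t/ is a voiceless stop immediately after the nasal /m/, so it voices to [d]. /twahhoupdoomtuuv/ → twahhoupdoomduuv.
Rule 2 (degemination): /hh/ is a geminate; the first /h/ deletes. /twahhoupdoomduuv/ → twahoupdoomduuv.
Rule 3 (regressive voicing assimilation): /p/ precedes the voiced obstruent /d/, so it voices to [b] by assimilation. /twahoupdoomduuv/ → twahoubdoomduuv.
Rule 4 (final devoicing): /v/ is a voiced obstruent in word-final position, so it devoices to [f]. /twahoubdoomduuv/ → twahoubdoomduuf.

twahoubdoomduuf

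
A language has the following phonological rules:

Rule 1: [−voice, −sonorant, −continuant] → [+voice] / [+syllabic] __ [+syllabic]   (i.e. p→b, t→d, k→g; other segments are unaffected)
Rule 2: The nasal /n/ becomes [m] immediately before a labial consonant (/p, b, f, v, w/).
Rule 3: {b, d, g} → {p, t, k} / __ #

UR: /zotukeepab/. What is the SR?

Rule 1 (intervocalic voicing): /t/ is a voiceless stop between vowels /o/ and /u/, so it voices to [d]. /k/ is a voiceless stop between vowels /u/ and /e/, so it voices to [g]. /p/ is a voiceless stop between vowels /e/ and /a/, so it voices to [b]. /zotukeepab/ → zodugeebab.
Rule 2 (nasal place assimilation): no segment meets the environment; /zodugeebab/ is unchanged.
Rule 3 (final devoicing): /b/ is a voiced stop in word-final position, so it devoices to [p]. /zodugeebab/ → zodugeebap.

zodugeebap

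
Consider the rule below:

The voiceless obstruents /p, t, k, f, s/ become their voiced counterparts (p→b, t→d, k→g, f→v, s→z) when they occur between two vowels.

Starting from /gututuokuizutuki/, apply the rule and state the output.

/t/ is a voiceless obstruent between vowels /u/ and /u/, so it voices to [d].
/t/ is a voiceless obstruent between vowels /u/ and /u/, so it voices to [d].
/k/ is a voiceless obstruent between vowels /o/ and /u/, so it voices to [g].
/t/ is a voiceless obstruent between vowels /u/ and /u/, so it voices to [d].
/k/ is a voiceless obstruent between vowels /u/ and /i/, so it voices to [g].
Surface form: [gududuoguizudugi].

gududuoguizudugi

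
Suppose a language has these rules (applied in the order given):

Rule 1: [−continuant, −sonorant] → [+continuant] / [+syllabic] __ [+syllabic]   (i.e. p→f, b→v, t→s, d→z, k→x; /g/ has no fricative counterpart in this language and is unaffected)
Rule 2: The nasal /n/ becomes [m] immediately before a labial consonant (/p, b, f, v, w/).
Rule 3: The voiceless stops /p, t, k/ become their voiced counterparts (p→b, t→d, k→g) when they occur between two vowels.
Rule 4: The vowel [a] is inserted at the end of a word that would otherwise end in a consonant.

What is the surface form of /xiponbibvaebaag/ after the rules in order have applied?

Rule 1 (intervocalic spirantization): /p/ is a stop between vowels /i/ and /o/, so it spirantizes to the fricative [f]. /b/ is a stop between vowels /e/ and /a/, so it spirantizes to the fricative [v]. /xiponbibvaebaag/ → xifonbibvaevaag.
Rule 2 (nasal place assimilation): /n/ precedes the labial consonant /b/, so it assimilates in place to [m]. /xifonbibvaevaag/ → xifombibvaevaag.
Rule 3 (intervocalic voicing): no segment meets the environment; /xifombibvaevaag/ is unchanged.
Rule 4 (final a-epenthesis): the form ends in the consonant /g/, so [a] is inserted word-finally. /xifombibvaevaag/ → xifombibvaevaaga.

xifombibvaevaaga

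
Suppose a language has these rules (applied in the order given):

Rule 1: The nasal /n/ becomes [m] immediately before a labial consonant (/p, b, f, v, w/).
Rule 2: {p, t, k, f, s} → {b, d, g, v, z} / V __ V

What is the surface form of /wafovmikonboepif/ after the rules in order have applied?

wavovmigomboebif

Rule 1 (nasal place assimilation): /n/ precedes the labial consonant /b/, so it assimilates in place to [m]. /wafovmikonboepif/ → wafovmikomboepif.
Rule 2 (intervocalic voicing): /f/ is a voiceless obstruent between vowels /a/ and /o/, so it voices to [v]. /k/ is a voiceless obstruent between vowels /i/ and /o/, so it voices to [g]. /p/ is a voiceless obstruent between vowels /e/ and /i/, so it voices to [b]. /wafovmikomboepif/ → wavovmigomboebif.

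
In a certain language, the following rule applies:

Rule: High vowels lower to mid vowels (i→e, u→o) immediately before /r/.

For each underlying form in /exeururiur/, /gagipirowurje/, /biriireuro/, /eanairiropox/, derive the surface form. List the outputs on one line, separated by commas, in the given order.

/exeururiur/: /u/ is a high vowel immediately before /r/, so it lowers to [o]. /u/ is a high vowel immediately before /r/, so it lowers to [o]. /u/ is a high vowel immediately before /r/, so it lowers to [o]. → [exeororior].
/gagipirowurje/: /i/ is a high vowel immediately before /r/, so it lowers to [e]. /u/ is a high vowel immediately before /r/, so it lowers to [o]. → [gagiperoworje].
/biriireuro/: /i/ is a high vowel immediately before /r/, so it lowers to [e]. /i/ is a high vowel immediately before /r/, so it lowers to [e]. /u/ is a high vowel immediately before /r/, so it lowers to [o]. → [beriereoro].
/eanairiropox/: /i/ is a high vowel immediately before /r/, so it lowers to [e]. /i/ is a high vowel immediately before /r/, so it lowers to [e]. → [eanaereropox].

exeororior, gagiperoworje, beriereoro, eanaereropox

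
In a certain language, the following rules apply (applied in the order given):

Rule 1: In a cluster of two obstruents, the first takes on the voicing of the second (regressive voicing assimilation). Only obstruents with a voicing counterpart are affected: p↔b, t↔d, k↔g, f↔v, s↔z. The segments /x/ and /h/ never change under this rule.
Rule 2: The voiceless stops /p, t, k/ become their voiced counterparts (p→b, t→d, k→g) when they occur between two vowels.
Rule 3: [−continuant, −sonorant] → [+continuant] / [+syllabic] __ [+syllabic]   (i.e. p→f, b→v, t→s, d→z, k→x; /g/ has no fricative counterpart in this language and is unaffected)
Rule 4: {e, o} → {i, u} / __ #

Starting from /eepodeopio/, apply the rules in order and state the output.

eevozeoviu

Rule 1 (regressive voicing assimilation): no segment meets the environment; /eepodeopio/ is unchanged.
Rule 2 (intervocalic voicing): /p/ is a voiceless stop between vowels /e/ and /o/, so it voices to [b]. /p/ is a voiceless stop between vowels /o/ and /i/, so it voices to [b]. /eepodeopio/ → eebodeobio.
Rule 3 (intervocalic spirantization): /b/ is a stop between vowels /e/ and /o/, so it spirantizes to the fricative [v]. /d/ is a stop between vowels /o/ and /e/, so it spirantizes to the fricative [z]. /b/ is a stop between vowels /o/ and /i/, so it spirantizes to the fricative [v]. /eebodeobio/ → eevozeovio.
Rule 4 (final vowel raising): /o/ is a mid vowel in word-final position, so it raises to [u]. /eevozeovio/ → eevozeoviu.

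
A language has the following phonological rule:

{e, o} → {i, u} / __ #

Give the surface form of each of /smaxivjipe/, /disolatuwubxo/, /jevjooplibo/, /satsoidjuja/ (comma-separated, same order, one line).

/smaxivjipe/: /e/ is a mid vowel in word-final position, so it raises to [i]. → [smaxivjipi].
/disolatuwubxo/: /o/ is a mid vowel in word-final position, so it raises to [u]. → [disolatuwubxu].
/jevjooplibo/: /o/ is a mid vowel in word-final position, so it raises to [u]. → [jevjooplibu].
/satsoidjuja/: the rule's environment is not met; surfaces unchanged as [satsoidjuja].

smaxivjipi, disolatuwubxu, jevjooplibu, satsoidjuja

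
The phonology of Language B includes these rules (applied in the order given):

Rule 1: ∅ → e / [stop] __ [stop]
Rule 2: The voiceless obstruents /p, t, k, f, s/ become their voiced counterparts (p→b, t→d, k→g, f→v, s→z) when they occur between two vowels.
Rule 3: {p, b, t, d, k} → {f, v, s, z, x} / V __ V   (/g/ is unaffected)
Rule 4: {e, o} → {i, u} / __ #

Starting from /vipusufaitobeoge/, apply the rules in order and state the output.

Rule 1 (stop-cluster e-epenthesis): no segment meets the environment; /vipusufaitobeoge/ is unchanged.
Rule 2 (intervocalic voicing): /p/ is a voiceless obstruent between vowels /i/ and /u/, so it voices to [b]. /s/ is a voiceless obstruent between vowels /u/ and /u/, so it voices to [z]. /f/ is a voiceless obstruent between vowels /u/ and /a/, so it voices to [v]. /t/ is a voiceless obstruent between vowels /i/ and /o/, so it voices to [d]. /vipusufaitobeoge/ → vibuzuvaidobeoge.
Rule 3 (intervocalic spirantization): /b/ is a stop between vowels /i/ and /u/, so it spirantizes to the fricative [v]. /d/ is a stop between vowels /i/ and /o/, so it spirantizes to the fricative [z]. /b/ is a stop between vowels /o/ and /e/, so it spirantizes to the fricative [v]. /vibuzuvaidobeoge/ → vivuzuvaizoveoge.
Rule 4 (final vowel raising): /e/ is a mid vowel in word-final position, so it raises to [i]. /vivuzuvaizoveoge/ → vivuzuvaizoveogi.

vivuzuvaizoveogi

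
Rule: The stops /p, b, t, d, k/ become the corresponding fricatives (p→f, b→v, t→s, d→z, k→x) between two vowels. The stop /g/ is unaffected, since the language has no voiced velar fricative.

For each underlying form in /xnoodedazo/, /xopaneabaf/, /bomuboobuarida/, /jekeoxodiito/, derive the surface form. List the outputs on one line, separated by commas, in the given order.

/xnoodedazo/: /d/ is a stop between vowels /o/ and /e/, so it spirantizes to the fricative [z]. /d/ is a stop between vowels /e/ and /a/, so it spirantizes to the fricative [z]. → [xnoozezazo].
/xopaneabaf/: /p/ is a stop between vowels /o/ and /a/, so it spirantizes to the fricative [f]. /b/ is a stop between vowels /a/ and /a/, so it spirantizes to the fricative [v]. → [xofaneavaf].
/bomuboobuarida/: /b/ is a stop between vowels /u/ and /o/, so it spirantizes to the fricative [v]. /b/ is a stop between vowels /o/ and /u/, so it spirantizes to the fricative [v]. /d/ is a stop between vowels /i/ and /a/, so it spirantizes to the fricative [z]. → [bomuvoovuariza].
/jekeoxodiito/: /k/ is a stop between vowels /e/ and /e/, so it spirantizes to the fricative [x]. /d/ is a stop between vowels /o/ and /i/, so it spirantizes to the fricative [z]. /t/ is a stop between vowels /i/ and /o/, so it spirantizes to the fricative [s]. → [jexeoxoziiso].

xnoozezazo, xofaneavaf, bomuvoovuariza, jexeoxoziiso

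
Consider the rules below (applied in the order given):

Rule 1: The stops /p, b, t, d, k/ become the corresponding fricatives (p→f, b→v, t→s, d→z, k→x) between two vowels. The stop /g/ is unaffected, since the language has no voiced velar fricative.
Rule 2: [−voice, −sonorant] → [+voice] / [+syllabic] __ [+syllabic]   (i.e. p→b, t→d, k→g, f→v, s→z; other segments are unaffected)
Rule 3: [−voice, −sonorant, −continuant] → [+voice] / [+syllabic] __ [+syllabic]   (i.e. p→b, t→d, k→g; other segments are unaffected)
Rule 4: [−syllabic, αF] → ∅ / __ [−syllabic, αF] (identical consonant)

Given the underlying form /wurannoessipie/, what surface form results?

wuranoesivie

Rule 1 (intervocalic spirantization): /p/ is a stop between vowels /i/ and /i/, so it spirantizes to the fricative [f]. /wurannoessipie/ → wurannoessifie.
Rule 2 (intervocalic voicing): /f/ is a voiceless obstruent between vowels /i/ and /i/, so it voices to [v]. /wurannoessifie/ → wurannoessivie.
Rule 3 (intervocalic voicing): no segment meets the environment; /wurannoessivie/ is unchanged.
Rule 4 (degemination): /nn/ is a geminate; the first /n/ deletes. /ss/ is a geminate; the first /s/ deletes. /wurannoessivie/ → wuranoesivie.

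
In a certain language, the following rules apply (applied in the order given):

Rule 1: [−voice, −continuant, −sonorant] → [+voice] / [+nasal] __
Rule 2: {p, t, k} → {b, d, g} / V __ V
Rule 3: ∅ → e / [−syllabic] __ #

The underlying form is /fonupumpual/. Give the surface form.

Rule 1 (post-nasal voicing): /p/ is a voiceless stop immediately after the nasal /m/, so it voices to [b]. /fonupumpual/ → fonupumbual.
Rule 2 (intervocalic voicing): /p/ is a voiceless stop between vowels /u/ and /u/, so it voices to [b]. /fonupumbual/ → fonubumbual.
Rule 3 (final e-epenthesis): the form ends in the consonant /l/, so [e] is inserted word-finally. /fonubumbual/ → fonubumbuale.

fonubumbuale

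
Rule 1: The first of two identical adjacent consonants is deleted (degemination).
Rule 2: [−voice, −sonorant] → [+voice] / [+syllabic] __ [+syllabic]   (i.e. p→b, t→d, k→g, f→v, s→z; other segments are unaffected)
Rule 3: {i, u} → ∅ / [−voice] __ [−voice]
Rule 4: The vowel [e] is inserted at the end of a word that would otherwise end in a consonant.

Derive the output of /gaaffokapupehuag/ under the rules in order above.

Rule 1 (degemination): /ff/ is a geminate; the first /f/ deletes. /gaaffokapupehuag/ → gaafokapupehuag.
Rule 2 (intervocalic voicing): /f/ is a voiceless obstruent between vowels /a/ and /o/, so it voices to [v]. /k/ is a voiceless obstruent between vowels /o/ and /a/, so it voices to [g]. /p/ is a voiceless obstruent between vowels /a/ and /u/, so it voices to [b]. /p/ is a voiceless obstruent between vowels /u/ and /e/, so it voices to [b]. /gaafokapupehuag/ → gaavogabubehuag.
Rule 3 (high vowel syncope): no segment meets the environment; /gaavogabubehuag/ is unchanged.
Rule 4 (final e-epenthesis): the form ends in the consonant /g/, so [e] is inserted word-finally. /gaavogabubehuag/ → gaavogabubehuage.

gaavogabubehuage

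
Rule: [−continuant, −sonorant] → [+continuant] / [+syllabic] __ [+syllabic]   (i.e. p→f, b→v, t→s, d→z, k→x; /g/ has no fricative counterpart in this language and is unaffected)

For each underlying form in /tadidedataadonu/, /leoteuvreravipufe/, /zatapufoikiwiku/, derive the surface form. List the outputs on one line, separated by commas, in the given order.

/tadidedataadonu/: /d/ is a stop between vowels /a/ and /i/, so it spirantizes to the fricative [z]. /d/ is a stop between vowels /i/ and /e/, so it spirantizes to the fricative [z]. /d/ is a stop between vowels /e/ and /a/, so it spirantizes to the fricative [z]. /t/ is a stop between vowels /a/ and /a/, so it spirantizes to the fricative [s]. /d/ is a stop between vowels /a/ and /o/, so it spirantizes to the fricative [z]. → [tazizezasaazonu].
/leoteuvreravipufe/: /t/ is a stop between vowels /o/ and /e/, so it spirantizes to the fricative [s]. /p/ is a stop between vowels /i/ and /u/, so it spirantizes to the fricative [f]. → [leoseuvreravifufe].
/zatapufoikiwiku/: /t/ is a stop between vowels /a/ and /a/, so it spirantizes to the fricative [s]. /p/ is a stop between vowels /a/ and /u/, so it spirantizes to the fricative [f]. /k/ is a stop between vowels /i/ and /i/, so it spirantizes to the fricative [x]. /k/ is a stop between vowels /i/ and /u/, so it spirantizes to the fricative [x]. → [zasafufoixiwixu].

tazizezasaazonu, leoseuvreravifufe, zasafufoixiwixu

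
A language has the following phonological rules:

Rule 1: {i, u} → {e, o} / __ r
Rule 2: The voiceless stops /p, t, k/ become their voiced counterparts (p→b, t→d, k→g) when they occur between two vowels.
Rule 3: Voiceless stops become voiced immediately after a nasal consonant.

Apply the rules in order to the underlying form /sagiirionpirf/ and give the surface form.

sagierionberf

Rule 1 (pre-rhotic lowering): /i/ is a high vowel immediately before /r/, so it lowers to [e]. /i/ is a high vowel immediately before /r/, so it lowers to [e]. /sagiirionpirf/ → sagierionperf.
Rule 2 (intervocalic voicing): no segment meets the environment; /sagierionperf/ is unchanged.
Rule 3 (post-nasal voicing): /p/ is a voiceless stop immediately after the nasal /n/, so it voices to [b]. /sagierionperf/ → sagierionberf.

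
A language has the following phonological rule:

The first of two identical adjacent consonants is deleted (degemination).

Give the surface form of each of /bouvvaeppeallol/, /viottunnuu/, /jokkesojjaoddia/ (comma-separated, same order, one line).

bouvaepealol, viotunuu, jokesojaodia

/bouvvaeppeallol/: /vv/ is a geminate; the first /v/ deletes. /pp/ is a geminate; the first /p/ deletes. /ll/ is a geminate; the first /l/ deletes. → [bouvaepealol].
/viottunnuu/: /tt/ is a geminate; the first /t/ deletes. /nn/ is a geminate; the first /n/ deletes. → [viotunuu].
/jokkesojjaoddia/: /kk/ is a geminate; the first /k/ deletes. /jj/ is a geminate; the first /j/ deletes. /dd/ is a geminate; the first /d/ deletes. → [jokesojaodia].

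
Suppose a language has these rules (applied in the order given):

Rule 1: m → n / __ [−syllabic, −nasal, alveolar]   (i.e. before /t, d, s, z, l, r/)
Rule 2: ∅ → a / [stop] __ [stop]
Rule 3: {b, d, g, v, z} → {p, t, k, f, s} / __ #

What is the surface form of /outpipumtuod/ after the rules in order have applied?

Rule 1 (nasal place assimilation): /m/ precedes the alveolar consonant /t/, so it assimilates in place to [n]. /outpipumtuod/ → outpipuntuod.
Rule 2 (stop-cluster a-epenthesis): /t/ and /p/ form a stop–stop cluster, so [a] is inserted between them. /outpipuntuod/ → outapipuntuod.
Rule 3 (final devoicing): /d/ is a voiced obstruent in word-final position, so it devoices to [t]. /outapipuntuod/ → outapipuntuot.

outapipuntuot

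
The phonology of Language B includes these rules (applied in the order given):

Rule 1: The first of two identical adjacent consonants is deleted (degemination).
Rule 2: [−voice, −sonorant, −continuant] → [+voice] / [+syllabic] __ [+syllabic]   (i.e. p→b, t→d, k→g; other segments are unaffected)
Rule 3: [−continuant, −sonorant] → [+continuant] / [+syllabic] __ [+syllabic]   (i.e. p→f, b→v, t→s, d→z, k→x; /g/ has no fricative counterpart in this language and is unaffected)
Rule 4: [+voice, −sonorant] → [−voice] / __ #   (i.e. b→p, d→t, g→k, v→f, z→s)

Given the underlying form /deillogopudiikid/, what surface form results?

Rule 1 (degemination): /ll/ is a geminate; the first /l/ deletes. /deillogopudiikid/ → deilogopudiikid.
Rule 2 (intervocalic voicing): /p/ is a voiceless stop between vowels /o/ and /u/, so it voices to [b]. /k/ is a voiceless stop between vowels /i/ and /i/, so it voices to [g]. /deilogopudiikid/ → deilogobudiigid.
Rule 3 (intervocalic spirantization): /b/ is a stop between vowels /o/ and /u/, so it spirantizes to the fricative [v]. /d/ is a stop between vowels /u/ and /i/, so it spirantizes to the fricative [z]. /deilogobudiigid/ → deilogovuziigid.
Rule 4 (final devoicing): /d/ is a voiced obstruent in word-final position, so it devoices to [t]. /deilogovuziigid/ → deilogovuziigit.

deilogovuziigit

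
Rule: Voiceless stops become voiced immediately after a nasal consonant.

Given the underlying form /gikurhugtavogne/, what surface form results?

gikurhugtavogne

No segment of /gikurhugtavogne/ meets the structural description of the rule, so the form surfaces unchanged.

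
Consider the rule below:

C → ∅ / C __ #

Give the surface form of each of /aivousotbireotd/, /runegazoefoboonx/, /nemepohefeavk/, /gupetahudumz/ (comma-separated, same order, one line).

aivousotbireot, runegazoefoboon, nemepohefeav, gupetahudum

/aivousotbireotd/: /d/ is the second consonant of a word-final cluster /td/, so it deletes. → [aivousotbireot].
/runegazoefoboonx/: /x/ is the second consonant of a word-final cluster /nx/, so it deletes. → [runegazoefoboon].
/nemepohefeavk/: /k/ is the second consonant of a word-final cluster /vk/, so it deletes. → [nemepohefeav].
/gupetahudumz/: /z/ is the second consonant of a word-final cluster /mz/, so it deletes. → [gupetahudum].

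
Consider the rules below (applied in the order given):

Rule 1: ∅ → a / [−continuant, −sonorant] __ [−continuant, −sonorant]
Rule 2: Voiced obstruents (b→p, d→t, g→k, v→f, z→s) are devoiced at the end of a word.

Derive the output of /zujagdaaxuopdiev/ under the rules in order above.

zujagadaaxuopadief

Rule 1 (stop-cluster a-epenthesis): /g/ and /d/ form a stop–stop cluster, so [a] is inserted between them. /p/ and /d/ form a stop–stop cluster, so [a] is inserted between them. /zujagdaaxuopdiev/ → zujagadaaxuopadiev.
Rule 2 (final devoicing): /v/ is a voiced obstruent in word-final position, so it devoices to [f]. /zujagadaaxuopadiev/ → zujagadaaxuopadief.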